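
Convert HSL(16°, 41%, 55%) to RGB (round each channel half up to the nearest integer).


H=16°, S=0.41, L=0.55
C = (1-|2L-1|)×S = (1-|0.10|)×0.41 = 0.369
H' = H/60 = 16/60 ≈ 0.2667; X = C×(1-|H' mod 2 - 1|) = 0.0984
m = L - C/2 = 0.55 - 0.1845 = 0.3655
Sector ⌊H'⌋ = 0 → (R',G',B') = (0.369, 0.0984, 0.0)
RGB = ((R'+m)×255, (G'+m)×255, (B'+m)×255) = (187.2975, 118.2945, 93.2025)
Round half up → RGB(187, 118, 93)


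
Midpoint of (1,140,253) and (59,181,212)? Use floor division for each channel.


Midpoint: each channel = ⌊(C₁+C₂)/2⌋
R: ⌊(1+59)/2⌋ = 30
G: ⌊(140+181)/2⌋ = 160
B: ⌊(253+212)/2⌋ = 232
= RGB(30, 160, 232)


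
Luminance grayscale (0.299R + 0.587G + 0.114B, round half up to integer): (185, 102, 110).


Gray = 0.299×R + 0.587×G + 0.114×B
Gray = 0.299×185 + 0.587×102 + 0.114×110
Gray = 55.315 + 59.874 + 12.540
Gray = 127.729 → round half up → 128
Gray = 128


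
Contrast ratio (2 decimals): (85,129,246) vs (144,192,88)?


Linearize each sRGB channel c=v/255: c/12.92 if c ≤ 0.04045 else ((c+0.055)/1.055)^2.4
L = 0.2126×R_lin + 0.7152×G_lin + 0.0722×B_lin
Color 1 (85,129,246):
  R=85: 85/255≈0.3333 > 0.04045 → ((0.3333+0.055)/1.055)^2.4 ≈ 0.09084
  G=129: 129/255≈0.5059 > 0.04045 → ((0.5059+0.055)/1.055)^2.4 ≈ 0.21953
  B=246: 246/255≈0.9647 > 0.04045 → ((0.9647+0.055)/1.055)^2.4 ≈ 0.92158
  L1 = 0.2126×0.09084 + 0.7152×0.21953 + 0.0722×0.92158 ≈ 0.24286
Color 2 (144,192,88):
  R=144: 144/255≈0.5647 > 0.04045 → ((0.5647+0.055)/1.055)^2.4 ≈ 0.27889
  G=192: 192/255≈0.7529 > 0.04045 → ((0.7529+0.055)/1.055)^2.4 ≈ 0.52712
  B=88: 88/255≈0.3451 > 0.04045 → ((0.3451+0.055)/1.055)^2.4 ≈ 0.09759
  L2 = 0.2126×0.27889 + 0.7152×0.52712 + 0.0722×0.09759 ≈ 0.44333
Lighter = 0.44333, Darker = 0.24286
Ratio = (L_lighter + 0.05) / (L_darker + 0.05)
Ratio = (0.44333 + 0.05) / (0.24286 + 0.05) = 0.49333 / 0.29286 ≈ 1.6846
Ratio ≈ 1.68:1


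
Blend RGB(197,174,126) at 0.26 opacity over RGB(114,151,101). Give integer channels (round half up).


C = α×F + (1-α)×B, with 1-α = 0.74
R: 0.26×197 + 0.74×114 = 51.22 + 84.36 = 135.58 → 136
G: 0.26×174 + 0.74×151 = 45.24 + 111.74 = 156.98 → 157
B: 0.26×126 + 0.74×101 = 32.76 + 74.74 = 107.50 → 108
= RGB(136, 157, 108)


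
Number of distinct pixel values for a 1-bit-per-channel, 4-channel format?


Total bits = 1 bits/channel × 4 channels = 4 bits
Distinct pixel values = 2^4
= 16 pixel values


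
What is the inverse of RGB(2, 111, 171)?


Invert: (255-R, 255-G, 255-B)
R: 255-2 = 253
G: 255-111 = 144
B: 255-171 = 84
= RGB(253, 144, 84)


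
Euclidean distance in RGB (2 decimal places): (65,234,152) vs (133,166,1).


d = √[(R₁-R₂)² + (G₁-G₂)² + (B₁-B₂)²]
d = √[(65-133)² + (234-166)² + (152-1)²]
d = √[4624 + 4624 + 22801]
d = √32049
d ≈ 179.02


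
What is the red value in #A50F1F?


Color: #A50F1F
R = A5 = 165
G = 0F = 15
B = 1F = 31
Red = 165


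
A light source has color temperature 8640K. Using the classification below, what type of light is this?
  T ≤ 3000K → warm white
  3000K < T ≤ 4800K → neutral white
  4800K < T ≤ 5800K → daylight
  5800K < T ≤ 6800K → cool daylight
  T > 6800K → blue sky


Temperature: 8640K
8640K > 6800K → blue sky
Classification: blue sky


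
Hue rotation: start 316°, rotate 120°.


New hue = (H + rotation) mod 360
New hue = (316 + 120) mod 360
= 436 mod 360
= 76°


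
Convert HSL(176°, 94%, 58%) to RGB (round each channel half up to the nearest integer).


H=176°, S=0.94, L=0.58
C = (1-|2L-1|)×S = (1-|0.16|)×0.94 = 0.7896
H' = H/60 = 176/60 ≈ 2.9333; X = C×(1-|H' mod 2 - 1|) = 0.73696
m = L - C/2 = 0.58 - 0.3948 = 0.1852
Sector ⌊H'⌋ = 2 → (R',G',B') = (0.0, 0.7896, 0.73696)
RGB = ((R'+m)×255, (G'+m)×255, (B'+m)×255) = (47.226, 248.574, 235.1508)
Round half up → RGB(47, 249, 235)


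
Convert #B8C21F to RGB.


B8 → 184 (R)
C2 → 194 (G)
1F → 31 (B)
= RGB(184, 194, 31)


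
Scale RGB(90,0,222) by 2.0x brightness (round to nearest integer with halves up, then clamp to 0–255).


Multiply each channel by 2.0, round half up, clamp to [0, 255]
R: 90×2.0 = 180
G: 0×2.0 = 0
B: 222×2.0 = 444 → clamp → 255
= RGB(180, 0, 255)


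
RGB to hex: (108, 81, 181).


R = 108 → 6C (hex)
G = 81 → 51 (hex)
B = 181 → B5 (hex)
Hex = #6C51B5


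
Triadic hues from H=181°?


Triadic: equally spaced at 120° intervals
H1 = 181°
H2 = (181 + 120) mod 360 = 301°
H3 = (181 + 240) mod 360 = 61°
Triadic = 181°, 301°, 61°


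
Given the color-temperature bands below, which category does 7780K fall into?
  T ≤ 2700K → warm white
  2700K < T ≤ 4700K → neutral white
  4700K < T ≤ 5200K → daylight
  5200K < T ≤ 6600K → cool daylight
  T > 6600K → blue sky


Temperature: 7780K
7780K > 6600K → blue sky
Classification: blue sky


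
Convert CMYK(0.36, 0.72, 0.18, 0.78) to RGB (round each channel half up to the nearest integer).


R = 255 × (1-C) × (1-K) = 255 × 0.64 × 0.22 = 35.904 → 36
G = 255 × (1-M) × (1-K) = 255 × 0.28 × 0.22 = 15.708 → 16
B = 255 × (1-Y) × (1-K) = 255 × 0.82 × 0.22 = 46.002 → 46
= RGB(36, 16, 46)


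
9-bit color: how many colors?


Colors = 2^bits = 2^9
= 512 colors


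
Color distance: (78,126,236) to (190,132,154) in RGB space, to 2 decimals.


d = √[(R₁-R₂)² + (G₁-G₂)² + (B₁-B₂)²]
d = √[(78-190)² + (126-132)² + (236-154)²]
d = √[12544 + 36 + 6724]
d = √19304
d ≈ 138.94


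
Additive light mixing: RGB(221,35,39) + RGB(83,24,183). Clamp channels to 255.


Additive: each channel = min(255, C₁+C₂)
R: 221+83 = 304 → 255
G: 35+24 = 59 → 59
B: 39+183 = 222 → 222
= RGB(255, 59, 222)


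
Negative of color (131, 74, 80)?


Invert: (255-R, 255-G, 255-B)
R: 255-131 = 124
G: 255-74 = 181
B: 255-80 = 175
= RGB(124, 181, 175)


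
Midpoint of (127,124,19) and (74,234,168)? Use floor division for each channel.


Midpoint: each channel = ⌊(C₁+C₂)/2⌋
R: ⌊(127+74)/2⌋ = 100
G: ⌊(124+234)/2⌋ = 179
B: ⌊(19+168)/2⌋ = 93
= RGB(100, 179, 93)


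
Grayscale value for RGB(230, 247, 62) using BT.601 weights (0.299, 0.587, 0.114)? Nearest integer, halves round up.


Gray = 0.299×R + 0.587×G + 0.114×B
Gray = 0.299×230 + 0.587×247 + 0.114×62
Gray = 68.770 + 144.989 + 7.068
Gray = 220.827 → round half up → 221
Gray = 221


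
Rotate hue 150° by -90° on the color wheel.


New hue = (H + rotation) mod 360
New hue = (150 -90) mod 360
= 60 mod 360
= 60°


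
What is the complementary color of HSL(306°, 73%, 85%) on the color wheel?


Complement = opposite side of color wheel = hue + 180°
H' = (306 + 180) mod 360 = 126°
S and L unchanged.
= HSL(126°, 73%, 85%)


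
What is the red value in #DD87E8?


Color: #DD87E8
R = DD = 221
G = 87 = 135
B = E8 = 232
Red = 221


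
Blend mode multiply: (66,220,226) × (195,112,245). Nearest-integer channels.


Multiply: C = A×B/255, rounded to nearest integer
R: 66×195/255 = 12870/255 ≈ 50.471 → 50
G: 220×112/255 = 24640/255 ≈ 96.627 → 97
B: 226×245/255 = 55370/255 ≈ 217.137 → 217
= RGB(50, 97, 217)


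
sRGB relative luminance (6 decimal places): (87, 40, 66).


Linearize each channel (sRGB transfer function): c = v/255; c_lin = c/12.92 if c ≤ 0.04045, else ((c+0.055)/1.055)^2.4
  R: 87/255 ≈ 0.341176 > 0.04045 → ((0.341176+0.055)/1.055)^2.4 ≈ 0.095307
  G: 40/255 ≈ 0.156863 > 0.04045 → ((0.156863+0.055)/1.055)^2.4 ≈ 0.021219
  B: 66/255 ≈ 0.258824 > 0.04045 → ((0.258824+0.055)/1.055)^2.4 ≈ 0.054480
R_lin = 0.095307, G_lin = 0.021219, B_lin = 0.054480
L = 0.2126×R + 0.7152×G + 0.0722×B
L = 0.2126×0.095307 + 0.7152×0.021219 + 0.0722×0.054480
L ≈ 0.039372


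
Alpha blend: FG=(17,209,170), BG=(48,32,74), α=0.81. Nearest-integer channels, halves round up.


C = α×F + (1-α)×B, with 1-α = 0.19
R: 0.81×17 + 0.19×48 = 13.77 + 9.12 = 22.89 → 23
G: 0.81×209 + 0.19×32 = 169.29 + 6.08 = 175.37 → 175
B: 0.81×170 + 0.19×74 = 137.70 + 14.06 = 151.76 → 152
= RGB(23, 175, 152)


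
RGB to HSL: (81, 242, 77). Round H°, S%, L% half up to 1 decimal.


Normalize: R'=81/255≈0.3176, G'=242/255≈0.9490, B'=77/255≈0.3020
Max=242/255, Min=77/255, Δ=Max-Min=165/255
L = (Max+Min)/2 = (242+77)/510 = 319/510 = 0.62549… → L = 62.5%
L > 0.5 → S = Δ/(2-Max-Min) = 165/(510-242-77) = 165/191 = 0.86387… → S = 86.4%
(the 1/255 factors cancel in S and H, so raw channel differences can be used)
Max is G' → H = 60 × ((B-R)/Δ + 2) = 60 × ((77-81)/165 + 2)
  -4/165 + 2 = -0.0242… + 2 = 1.9757…
  H = 60 × 1.9757… = 118.545…° → H = 118.5°
= HSL(118.5°, 86.4%, 62.5%)


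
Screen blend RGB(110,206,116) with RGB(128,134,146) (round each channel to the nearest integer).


Screen: C = 255 - (255-A)×(255-B)/255, rounded to nearest integer
R: 255 - (255-110)×(255-128)/255 = 255 - 18415/255 ≈ 255 - 72.216 = 182.784 → 183
G: 255 - (255-206)×(255-134)/255 = 255 - 5929/255 ≈ 255 - 23.251 = 231.749 → 232
B: 255 - (255-116)×(255-146)/255 = 255 - 15151/255 ≈ 255 - 59.416 = 195.584 → 196
= RGB(183, 232, 196)


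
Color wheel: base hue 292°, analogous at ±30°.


Base hue: 292°
Left analog: (292 - 30) mod 360 = 262°
Right analog: (292 + 30) mod 360 = 322°
Analogous hues = 262° and 322°


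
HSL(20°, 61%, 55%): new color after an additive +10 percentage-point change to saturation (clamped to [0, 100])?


Original S = 61%
Adjustment = +10 percentage points
New S = 61 + (10) = 71
Clamp to [0, 100] → 71
= HSL(20°, 71%, 55%)


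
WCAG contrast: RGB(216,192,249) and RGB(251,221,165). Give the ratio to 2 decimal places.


Linearize each sRGB channel c=v/255: c/12.92 if c ≤ 0.04045 else ((c+0.055)/1.055)^2.4
L = 0.2126×R_lin + 0.7152×G_lin + 0.0722×B_lin
Color 1 (216,192,249):
  R=216: 216/255≈0.8471 > 0.04045 → ((0.8471+0.055)/1.055)^2.4 ≈ 0.68669
  G=192: 192/255≈0.7529 > 0.04045 → ((0.7529+0.055)/1.055)^2.4 ≈ 0.52712
  B=249: 249/255≈0.9765 > 0.04045 → ((0.9765+0.055)/1.055)^2.4 ≈ 0.94731
  L1 = 0.2126×0.68669 + 0.7152×0.52712 + 0.0722×0.94731 ≈ 0.59138
Color 2 (251,221,165):
  R=251: 251/255≈0.9843 > 0.04045 → ((0.9843+0.055)/1.055)^2.4 ≈ 0.96469
  G=221: 221/255≈0.8667 > 0.04045 → ((0.8667+0.055)/1.055)^2.4 ≈ 0.72306
  B=165: 165/255≈0.6471 > 0.04045 → ((0.6471+0.055)/1.055)^2.4 ≈ 0.37626
  L2 = 0.2126×0.96469 + 0.7152×0.72306 + 0.0722×0.37626 ≈ 0.74939
Lighter = 0.74939, Darker = 0.59138
Ratio = (L_lighter + 0.05) / (L_darker + 0.05)
Ratio = (0.74939 + 0.05) / (0.59138 + 0.05) = 0.79939 / 0.64138 ≈ 1.2464
Ratio ≈ 1.25:1


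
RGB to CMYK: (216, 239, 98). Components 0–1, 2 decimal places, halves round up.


R'=216/255≈0.8471, G'=239/255≈0.9373, B'=98/255≈0.3843
K = 1 - max(R',G',B') = 1 - 239/255 = 16/255 = 0.06274… → 0.06
(1-R'-K)/(1-K) simplifies to (max-R)/max with max = 239:
C = (239-216)/239 = 23/239 = 0.09623… → 0.10
M = (239-239)/239 = 0/239 = 0 → 0.00
Y = (239-98)/239 = 141/239 = 0.58995… → 0.59
= CMYK(0.10, 0.00, 0.59, 0.06)


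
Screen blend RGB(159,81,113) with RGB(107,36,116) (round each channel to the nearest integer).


Screen: C = 255 - (255-A)×(255-B)/255, rounded to nearest integer
R: 255 - (255-159)×(255-107)/255 = 255 - 14208/255 ≈ 255 - 55.718 = 199.282 → 199
G: 255 - (255-81)×(255-36)/255 = 255 - 38106/255 ≈ 255 - 149.435 = 105.565 → 106
B: 255 - (255-113)×(255-116)/255 = 255 - 19738/255 ≈ 255 - 77.404 = 177.596 → 178
= RGB(199, 106, 178)


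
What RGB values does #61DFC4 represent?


61 → 97 (R)
DF → 223 (G)
C4 → 196 (B)
= RGB(97, 223, 196)


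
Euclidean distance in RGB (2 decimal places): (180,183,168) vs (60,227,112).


d = √[(R₁-R₂)² + (G₁-G₂)² + (B₁-B₂)²]
d = √[(180-60)² + (183-227)² + (168-112)²]
d = √[14400 + 1936 + 3136]
d = √19472
d ≈ 139.54


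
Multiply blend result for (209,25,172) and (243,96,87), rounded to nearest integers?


Multiply: C = A×B/255, rounded to nearest integer
R: 209×243/255 = 50787/255 ≈ 199.165 → 199
G: 25×96/255 = 2400/255 ≈ 9.412 → 9
B: 172×87/255 = 14964/255 ≈ 58.682 → 59
= RGB(199, 9, 59)


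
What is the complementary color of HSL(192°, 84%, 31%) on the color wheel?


Complement = opposite side of color wheel = hue + 180°
H' = (192 + 180) mod 360 = 12°
S and L unchanged.
= HSL(12°, 84%, 31%)


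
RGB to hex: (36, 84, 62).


R = 36 → 24 (hex)
G = 84 → 54 (hex)
B = 62 → 3E (hex)
Hex = #24543E


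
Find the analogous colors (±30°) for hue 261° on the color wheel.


Base hue: 261°
Left analog: (261 - 30) mod 360 = 231°
Right analog: (261 + 30) mod 360 = 291°
Analogous hues = 231° and 291°


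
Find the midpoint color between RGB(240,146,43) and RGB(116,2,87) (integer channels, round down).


Midpoint: each channel = ⌊(C₁+C₂)/2⌋
R: ⌊(240+116)/2⌋ = 178
G: ⌊(146+2)/2⌋ = 74
B: ⌊(43+87)/2⌋ = 65
= RGB(178, 74, 65)


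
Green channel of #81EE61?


Color: #81EE61
R = 81 = 129
G = EE = 238
B = 61 = 97
Green = 238


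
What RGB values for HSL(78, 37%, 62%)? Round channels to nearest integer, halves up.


H=78°, S=0.37, L=0.62
C = (1-|2L-1|)×S = (1-|0.24|)×0.37 = 0.2812
H' = H/60 = 78/60 ≈ 1.3000; X = C×(1-|H' mod 2 - 1|) = 0.19684
m = L - C/2 = 0.62 - 0.1406 = 0.4794
Sector ⌊H'⌋ = 1 → (R',G',B') = (0.19684, 0.2812, 0.0)
RGB = ((R'+m)×255, (G'+m)×255, (B'+m)×255) = (172.4412, 193.953, 122.247)
Round half up → RGB(172, 194, 122)


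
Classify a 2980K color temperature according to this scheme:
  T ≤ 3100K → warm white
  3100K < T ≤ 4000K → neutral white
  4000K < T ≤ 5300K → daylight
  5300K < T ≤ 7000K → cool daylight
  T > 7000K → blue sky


Temperature: 2980K
2980K ≤ 3100K → warm white
Classification: warm white


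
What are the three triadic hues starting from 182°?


Triadic: equally spaced at 120° intervals
H1 = 182°
H2 = (182 + 120) mod 360 = 302°
H3 = (182 + 240) mod 360 = 62°
Triadic = 182°, 302°, 62°


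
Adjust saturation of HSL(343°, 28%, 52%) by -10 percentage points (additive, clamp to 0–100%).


Original S = 28%
Adjustment = -10 percentage points
New S = 28 + (-10) = 18
Clamp to [0, 100] → 18
= HSL(343°, 18%, 52%)


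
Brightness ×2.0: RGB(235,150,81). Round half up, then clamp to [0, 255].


Multiply each channel by 2.0, round half up, clamp to [0, 255]
R: 235×2.0 = 470 → clamp → 255
G: 150×2.0 = 300 → clamp → 255
B: 81×2.0 = 162
= RGB(255, 255, 162)


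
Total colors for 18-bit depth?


Colors = 2^bits = 2^18
= 262,144 colors


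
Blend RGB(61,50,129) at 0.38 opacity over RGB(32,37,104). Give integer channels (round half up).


C = α×F + (1-α)×B, with 1-α = 0.62
R: 0.38×61 + 0.62×32 = 23.18 + 19.84 = 43.02 → 43
G: 0.38×50 + 0.62×37 = 19.00 + 22.94 = 41.94 → 42
B: 0.38×129 + 0.62×104 = 49.02 + 64.48 = 113.50 → 114
= RGB(43, 42, 114)


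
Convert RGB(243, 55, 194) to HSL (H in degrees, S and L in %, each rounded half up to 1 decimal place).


Normalize: R'=243/255≈0.9529, G'=55/255≈0.2157, B'=194/255≈0.7608
Max=243/255, Min=55/255, Δ=Max-Min=188/255
L = (Max+Min)/2 = (243+55)/510 = 298/510 = 0.58431… → L = 58.4%
L > 0.5 → S = Δ/(2-Max-Min) = 188/(510-243-55) = 188/212 = 0.88679… → S = 88.7%
(the 1/255 factors cancel in S and H, so raw channel differences can be used)
Max is R' → H = 60 × (((G-B)/Δ) mod 6) = 60 × (((55-194)/188) mod 6)
  (-139)/188 = -0.7393…; negative, so add 6 → 5.2606…
  H = 60 × 5.2606… = 315.638…° → H = 315.6°
= HSL(315.6°, 88.7%, 58.4%)


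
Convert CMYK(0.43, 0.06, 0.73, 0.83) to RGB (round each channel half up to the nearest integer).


R = 255 × (1-C) × (1-K) = 255 × 0.57 × 0.17 = 24.7095 → 25
G = 255 × (1-M) × (1-K) = 255 × 0.94 × 0.17 = 40.749 → 41
B = 255 × (1-Y) × (1-K) = 255 × 0.27 × 0.17 = 11.7045 → 12
= RGB(25, 41, 12)


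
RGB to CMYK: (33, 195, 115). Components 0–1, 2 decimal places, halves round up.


R'=33/255≈0.1294, G'=195/255≈0.7647, B'=115/255≈0.4510
K = 1 - max(R',G',B') = 1 - 195/255 = 60/255 = 0.23529… → 0.24
(1-R'-K)/(1-K) simplifies to (max-R)/max with max = 195:
C = (195-33)/195 = 162/195 = 0.83076… → 0.83
M = (195-195)/195 = 0/195 = 0 → 0.00
Y = (195-115)/195 = 80/195 = 0.41025… → 0.41
= CMYK(0.83, 0.00, 0.41, 0.24)


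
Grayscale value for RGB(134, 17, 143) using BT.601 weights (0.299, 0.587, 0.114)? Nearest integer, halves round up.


Gray = 0.299×R + 0.587×G + 0.114×B
Gray = 0.299×134 + 0.587×17 + 0.114×143
Gray = 40.066 + 9.979 + 16.302
Gray = 66.347 → round half up → 66
Gray = 66


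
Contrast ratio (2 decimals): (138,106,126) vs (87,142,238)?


Linearize each sRGB channel c=v/255: c/12.92 if c ≤ 0.04045 else ((c+0.055)/1.055)^2.4
L = 0.2126×R_lin + 0.7152×G_lin + 0.0722×B_lin
Color 1 (138,106,126):
  R=138: 138/255≈0.5412 > 0.04045 → ((0.5412+0.055)/1.055)^2.4 ≈ 0.25415
  G=106: 106/255≈0.4157 > 0.04045 → ((0.4157+0.055)/1.055)^2.4 ≈ 0.14413
  B=126: 126/255≈0.4941 > 0.04045 → ((0.4941+0.055)/1.055)^2.4 ≈ 0.20864
  L1 = 0.2126×0.25415 + 0.7152×0.14413 + 0.0722×0.20864 ≈ 0.17218
Color 2 (87,142,238):
  R=87: 87/255≈0.3412 > 0.04045 → ((0.3412+0.055)/1.055)^2.4 ≈ 0.09531
  G=142: 142/255≈0.5569 > 0.04045 → ((0.5569+0.055)/1.055)^2.4 ≈ 0.27050
  B=238: 238/255≈0.9333 > 0.04045 → ((0.9333+0.055)/1.055)^2.4 ≈ 0.85499
  L2 = 0.2126×0.09531 + 0.7152×0.27050 + 0.0722×0.85499 ≈ 0.27545
Lighter = 0.27545, Darker = 0.17218
Ratio = (L_lighter + 0.05) / (L_darker + 0.05)
Ratio = (0.27545 + 0.05) / (0.17218 + 0.05) = 0.32545 / 0.22218 ≈ 1.4648
Ratio ≈ 1.46:1


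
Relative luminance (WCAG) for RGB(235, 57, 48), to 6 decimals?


Linearize each channel (sRGB transfer function): c = v/255; c_lin = c/12.92 if c ≤ 0.04045, else ((c+0.055)/1.055)^2.4
  R: 235/255 ≈ 0.921569 > 0.04045 → ((0.921569+0.055)/1.055)^2.4 ≈ 0.830770
  G: 57/255 ≈ 0.223529 > 0.04045 → ((0.223529+0.055)/1.055)^2.4 ≈ 0.040915
  B: 48/255 ≈ 0.188235 > 0.04045 → ((0.188235+0.055)/1.055)^2.4 ≈ 0.029557
R_lin = 0.830770, G_lin = 0.040915, B_lin = 0.029557
L = 0.2126×R + 0.7152×G + 0.0722×B
L = 0.2126×0.830770 + 0.7152×0.040915 + 0.0722×0.029557
L ≈ 0.208018


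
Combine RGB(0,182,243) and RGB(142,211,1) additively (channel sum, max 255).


Additive: each channel = min(255, C₁+C₂)
R: 0+142 = 142 → 142
G: 182+211 = 393 → 255
B: 243+1 = 244 → 244
= RGB(142, 255, 244)


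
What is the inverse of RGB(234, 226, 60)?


Invert: (255-R, 255-G, 255-B)
R: 255-234 = 21
G: 255-226 = 29
B: 255-60 = 195
= RGB(21, 29, 195)


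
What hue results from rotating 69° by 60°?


New hue = (H + rotation) mod 360
New hue = (69 + 60) mod 360
= 129 mod 360
= 129°


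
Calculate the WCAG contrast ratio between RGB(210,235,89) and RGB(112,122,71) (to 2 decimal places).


Linearize each sRGB channel c=v/255: c/12.92 if c ≤ 0.04045 else ((c+0.055)/1.055)^2.4
L = 0.2126×R_lin + 0.7152×G_lin + 0.0722×B_lin
Color 1 (210,235,89):
  R=210: 210/255≈0.8235 > 0.04045 → ((0.8235+0.055)/1.055)^2.4 ≈ 0.64448
  G=235: 235/255≈0.9216 > 0.04045 → ((0.9216+0.055)/1.055)^2.4 ≈ 0.83077
  B=89: 89/255≈0.3490 > 0.04045 → ((0.3490+0.055)/1.055)^2.4 ≈ 0.09990
  L1 = 0.2126×0.64448 + 0.7152×0.83077 + 0.0722×0.09990 ≈ 0.73840
Color 2 (112,122,71):
  R=112: 112/255≈0.4392 > 0.04045 → ((0.4392+0.055)/1.055)^2.4 ≈ 0.16203
  G=122: 122/255≈0.4784 > 0.04045 → ((0.4784+0.055)/1.055)^2.4 ≈ 0.19462
  B=71: 71/255≈0.2784 > 0.04045 → ((0.2784+0.055)/1.055)^2.4 ≈ 0.06301
  L2 = 0.2126×0.16203 + 0.7152×0.19462 + 0.0722×0.06301 ≈ 0.17819
Lighter = 0.73840, Darker = 0.17819
Ratio = (L_lighter + 0.05) / (L_darker + 0.05)
Ratio = (0.73840 + 0.05) / (0.17819 + 0.05) = 0.78840 / 0.22819 ≈ 3.4550
Ratio ≈ 3.46:1


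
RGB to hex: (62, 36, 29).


R = 62 → 3E (hex)
G = 36 → 24 (hex)
B = 29 → 1D (hex)
Hex = #3E241D


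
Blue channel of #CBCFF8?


Color: #CBCFF8
R = CB = 203
G = CF = 207
B = F8 = 248
Blue = 248


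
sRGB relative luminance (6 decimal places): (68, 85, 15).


Linearize each channel (sRGB transfer function): c = v/255; c_lin = c/12.92 if c ≤ 0.04045, else ((c+0.055)/1.055)^2.4
  R: 68/255 ≈ 0.266667 > 0.04045 → ((0.266667+0.055)/1.055)^2.4 ≈ 0.057805
  G: 85/255 ≈ 0.333333 > 0.04045 → ((0.333333+0.055)/1.055)^2.4 ≈ 0.090842
  B: 15/255 ≈ 0.058824 > 0.04045 → ((0.058824+0.055)/1.055)^2.4 ≈ 0.004777
R_lin = 0.057805, G_lin = 0.090842, B_lin = 0.004777
L = 0.2126×R + 0.7152×G + 0.0722×B
L = 0.2126×0.057805 + 0.7152×0.090842 + 0.0722×0.004777
L ≈ 0.077604


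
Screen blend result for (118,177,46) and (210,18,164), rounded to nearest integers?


Screen: C = 255 - (255-A)×(255-B)/255, rounded to nearest integer
R: 255 - (255-118)×(255-210)/255 = 255 - 6165/255 ≈ 255 - 24.176 = 230.824 → 231
G: 255 - (255-177)×(255-18)/255 = 255 - 18486/255 ≈ 255 - 72.494 = 182.506 → 183
B: 255 - (255-46)×(255-164)/255 = 255 - 19019/255 ≈ 255 - 74.584 = 180.416 → 180
= RGB(231, 183, 180)


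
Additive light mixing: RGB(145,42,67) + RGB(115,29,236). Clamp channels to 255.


Additive: each channel = min(255, C₁+C₂)
R: 145+115 = 260 → 255
G: 42+29 = 71 → 71
B: 67+236 = 303 → 255
= RGB(255, 71, 255)


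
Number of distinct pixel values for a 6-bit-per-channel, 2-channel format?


Total bits = 6 bits/channel × 2 channels = 12 bits
Distinct pixel values = 2^12
= 4,096 pixel values


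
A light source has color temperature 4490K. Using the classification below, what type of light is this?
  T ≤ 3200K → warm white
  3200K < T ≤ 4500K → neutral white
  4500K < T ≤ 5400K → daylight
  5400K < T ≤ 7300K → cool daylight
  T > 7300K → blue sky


Temperature: 4490K
3200K < 4490K ≤ 4500K → neutral white
Classification: neutral white


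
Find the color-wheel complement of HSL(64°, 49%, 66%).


Complement = opposite side of color wheel = hue + 180°
H' = (64 + 180) mod 360 = 244°
S and L unchanged.
= HSL(244°, 49%, 66%)


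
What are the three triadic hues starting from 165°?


Triadic: equally spaced at 120° intervals
H1 = 165°
H2 = (165 + 120) mod 360 = 285°
H3 = (165 + 240) mod 360 = 45°
Triadic = 165°, 285°, 45°


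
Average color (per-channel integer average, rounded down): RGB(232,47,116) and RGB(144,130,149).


Midpoint: each channel = ⌊(C₁+C₂)/2⌋
R: ⌊(232+144)/2⌋ = 188
G: ⌊(47+130)/2⌋ = 88
B: ⌊(116+149)/2⌋ = 132
= RGB(188, 88, 132)


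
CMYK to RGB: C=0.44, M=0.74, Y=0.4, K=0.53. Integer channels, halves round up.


R = 255 × (1-C) × (1-K) = 255 × 0.56 × 0.47 = 67.116 → 67
G = 255 × (1-M) × (1-K) = 255 × 0.26 × 0.47 = 31.161 → 31
B = 255 × (1-Y) × (1-K) = 255 × 0.60 × 0.47 = 71.91 → 72
= RGB(67, 31, 72)


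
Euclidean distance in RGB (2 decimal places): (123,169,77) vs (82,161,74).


d = √[(R₁-R₂)² + (G₁-G₂)² + (B₁-B₂)²]
d = √[(123-82)² + (169-161)² + (77-74)²]
d = √[1681 + 64 + 9]
d = √1754
d ≈ 41.88


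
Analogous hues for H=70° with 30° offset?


Base hue: 70°
Left analog: (70 - 30) mod 360 = 40°
Right analog: (70 + 30) mod 360 = 100°
Analogous hues = 40° and 100°


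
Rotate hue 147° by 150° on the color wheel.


New hue = (H + rotation) mod 360
New hue = (147 + 150) mod 360
= 297 mod 360
= 297°


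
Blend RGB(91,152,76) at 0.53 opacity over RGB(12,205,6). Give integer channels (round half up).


C = α×F + (1-α)×B, with 1-α = 0.47
R: 0.53×91 + 0.47×12 = 48.23 + 5.64 = 53.87 → 54
G: 0.53×152 + 0.47×205 = 80.56 + 96.35 = 176.91 → 177
B: 0.53×76 + 0.47×6 = 40.28 + 2.82 = 43.10 → 43
= RGB(54, 177, 43)


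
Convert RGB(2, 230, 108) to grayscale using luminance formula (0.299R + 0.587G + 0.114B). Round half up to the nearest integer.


Gray = 0.299×R + 0.587×G + 0.114×B
Gray = 0.299×2 + 0.587×230 + 0.114×108
Gray = 0.598 + 135.010 + 12.312
Gray = 147.920 → round half up → 148
Gray = 148


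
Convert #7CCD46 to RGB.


7C → 124 (R)
CD → 205 (G)
46 → 70 (B)
= RGB(124, 205, 70)


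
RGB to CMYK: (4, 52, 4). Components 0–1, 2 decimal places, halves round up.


R'=4/255≈0.0157, G'=52/255≈0.2039, B'=4/255≈0.0157
K = 1 - max(R',G',B') = 1 - 52/255 = 203/255 = 0.79607… → 0.80
(1-R'-K)/(1-K) simplifies to (max-R)/max with max = 52:
C = (52-4)/52 = 48/52 = 0.92307… → 0.92
M = (52-52)/52 = 0/52 = 0 → 0.00
Y = (52-4)/52 = 48/52 = 0.92307… → 0.92
= CMYK(0.92, 0.00, 0.92, 0.80)


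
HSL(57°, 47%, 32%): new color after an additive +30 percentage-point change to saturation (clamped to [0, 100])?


Original S = 47%
Adjustment = +30 percentage points
New S = 47 + (30) = 77
Clamp to [0, 100] → 77
= HSL(57°, 77%, 32%)


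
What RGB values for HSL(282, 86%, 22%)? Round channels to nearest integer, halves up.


H=282°, S=0.86, L=0.22
C = (1-|2L-1|)×S = (1-|-0.56|)×0.86 = 0.3784
H' = H/60 = 282/60 ≈ 4.7000; X = C×(1-|H' mod 2 - 1|) = 0.26488
m = L - C/2 = 0.22 - 0.1892 = 0.0308
Sector ⌊H'⌋ = 4 → (R',G',B') = (0.26488, 0.0, 0.3784)
RGB = ((R'+m)×255, (G'+m)×255, (B'+m)×255) = (75.3984, 7.854, 104.346)
Round half up → RGB(75, 8, 104)


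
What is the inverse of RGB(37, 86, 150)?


Invert: (255-R, 255-G, 255-B)
R: 255-37 = 218
G: 255-86 = 169
B: 255-150 = 105
= RGB(218, 169, 105)


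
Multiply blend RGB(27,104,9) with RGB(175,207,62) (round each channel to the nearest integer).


Multiply: C = A×B/255, rounded to nearest integer
R: 27×175/255 = 4725/255 ≈ 18.529 → 19
G: 104×207/255 = 21528/255 ≈ 84.424 → 84
B: 9×62/255 = 558/255 ≈ 2.188 → 2
= RGB(19, 84, 2)


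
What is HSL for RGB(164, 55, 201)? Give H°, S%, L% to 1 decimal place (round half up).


Normalize: R'=164/255≈0.6431, G'=55/255≈0.2157, B'=201/255≈0.7882
Max=201/255, Min=55/255, Δ=Max-Min=146/255
L = (Max+Min)/2 = (201+55)/510 = 256/510 = 0.50196… → L = 50.2%
L > 0.5 → S = Δ/(2-Max-Min) = 146/(510-201-55) = 146/254 = 0.57480… → S = 57.5%
(the 1/255 factors cancel in S and H, so raw channel differences can be used)
Max is B' → H = 60 × ((R-G)/Δ + 4) = 60 × ((164-55)/146 + 4)
  109/146 + 4 = 0.7465… + 4 = 4.7465…
  H = 60 × 4.7465… = 284.794…° → H = 284.8°
= HSL(284.8°, 57.5%, 50.2%)


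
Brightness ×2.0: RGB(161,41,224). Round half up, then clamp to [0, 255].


Multiply each channel by 2.0, round half up, clamp to [0, 255]
R: 161×2.0 = 322 → clamp → 255
G: 41×2.0 = 82
B: 224×2.0 = 448 → clamp → 255
= RGB(255, 82, 255)


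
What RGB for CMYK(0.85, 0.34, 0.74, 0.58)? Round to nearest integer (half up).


R = 255 × (1-C) × (1-K) = 255 × 0.15 × 0.42 = 16.065 → 16
G = 255 × (1-M) × (1-K) = 255 × 0.66 × 0.42 = 70.686 → 71
B = 255 × (1-Y) × (1-K) = 255 × 0.26 × 0.42 = 27.846 → 28
= RGB(16, 71, 28)


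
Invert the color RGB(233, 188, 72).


Invert: (255-R, 255-G, 255-B)
R: 255-233 = 22
G: 255-188 = 67
B: 255-72 = 183
= RGB(22, 67, 183)


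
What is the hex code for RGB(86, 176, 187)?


R = 86 → 56 (hex)
G = 176 → B0 (hex)
B = 187 → BB (hex)
Hex = #56B0BB


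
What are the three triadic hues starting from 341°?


Triadic: equally spaced at 120° intervals
H1 = 341°
H2 = (341 + 120) mod 360 = 101°
H3 = (341 + 240) mod 360 = 221°
Triadic = 341°, 101°, 221°


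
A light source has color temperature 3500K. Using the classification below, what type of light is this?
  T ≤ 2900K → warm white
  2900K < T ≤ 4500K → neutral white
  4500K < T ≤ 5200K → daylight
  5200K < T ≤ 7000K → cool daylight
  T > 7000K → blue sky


Temperature: 3500K
2900K < 3500K ≤ 4500K → neutral white
Classification: neutral white


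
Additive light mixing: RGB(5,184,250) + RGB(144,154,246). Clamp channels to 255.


Additive: each channel = min(255, C₁+C₂)
R: 5+144 = 149 → 149
G: 184+154 = 338 → 255
B: 250+246 = 496 → 255
= RGB(149, 255, 255)


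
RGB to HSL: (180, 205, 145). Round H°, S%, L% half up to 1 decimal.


Normalize: R'=180/255≈0.7059, G'=205/255≈0.8039, B'=145/255≈0.5686
Max=205/255, Min=145/255, Δ=Max-Min=60/255
L = (Max+Min)/2 = (205+145)/510 = 350/510 = 0.68627… → L = 68.6%
L > 0.5 → S = Δ/(2-Max-Min) = 60/(510-205-145) = 60/160 = 0.375 → S = 37.5%
(the 1/255 factors cancel in S and H, so raw channel differences can be used)
Max is G' → H = 60 × ((B-R)/Δ + 2) = 60 × ((145-180)/60 + 2)
  -35/60 + 2 = -0.5833… + 2 = 1.4166…
  H = 60 × 1.4166… = 85° → H = 85.0°
= HSL(85.0°, 37.5%, 68.6%)


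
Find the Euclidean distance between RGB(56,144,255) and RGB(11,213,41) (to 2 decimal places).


d = √[(R₁-R₂)² + (G₁-G₂)² + (B₁-B₂)²]
d = √[(56-11)² + (144-213)² + (255-41)²]
d = √[2025 + 4761 + 45796]
d = √52582
d ≈ 229.31


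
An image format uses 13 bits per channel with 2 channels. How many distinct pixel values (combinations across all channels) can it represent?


Total bits = 13 bits/channel × 2 channels = 26 bits
Distinct pixel values = 2^26
= 67,108,864 pixel values


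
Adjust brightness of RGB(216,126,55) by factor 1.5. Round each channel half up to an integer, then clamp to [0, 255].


Multiply each channel by 1.5, round half up, clamp to [0, 255]
R: 216×1.5 = 324 → clamp → 255
G: 126×1.5 = 189
B: 55×1.5 = 82.5 → round → 83
= RGB(255, 189, 83)


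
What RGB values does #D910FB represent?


D9 → 217 (R)
10 → 16 (G)
FB → 251 (B)
= RGB(217, 16, 251)


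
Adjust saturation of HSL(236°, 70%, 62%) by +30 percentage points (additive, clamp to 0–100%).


Original S = 70%
Adjustment = +30 percentage points
New S = 70 + (30) = 100
Clamp to [0, 100] → 100
= HSL(236°, 100%, 62%)


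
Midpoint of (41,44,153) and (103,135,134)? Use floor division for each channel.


Midpoint: each channel = ⌊(C₁+C₂)/2⌋
R: ⌊(41+103)/2⌋ = 72
G: ⌊(44+135)/2⌋ = 89
B: ⌊(153+134)/2⌋ = 143
= RGB(72, 89, 143)


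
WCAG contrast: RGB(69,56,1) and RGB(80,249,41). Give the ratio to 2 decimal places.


Linearize each sRGB channel c=v/255: c/12.92 if c ≤ 0.04045 else ((c+0.055)/1.055)^2.4
L = 0.2126×R_lin + 0.7152×G_lin + 0.0722×B_lin
Color 1 (69,56,1):
  R=69: 69/255≈0.2706 > 0.04045 → ((0.2706+0.055)/1.055)^2.4 ≈ 0.05951
  G=56: 56/255≈0.2196 > 0.04045 → ((0.2196+0.055)/1.055)^2.4 ≈ 0.03955
  B=1: 1/255≈0.0039 ≤ 0.04045 → 0.0039/12.92 ≈ 0.00030
  L1 = 0.2126×0.05951 + 0.7152×0.03955 + 0.0722×0.00030 ≈ 0.04096
Color 2 (80,249,41):
  R=80: 80/255≈0.3137 > 0.04045 → ((0.3137+0.055)/1.055)^2.4 ≈ 0.08022
  G=249: 249/255≈0.9765 > 0.04045 → ((0.9765+0.055)/1.055)^2.4 ≈ 0.94731
  B=41: 41/255≈0.1608 > 0.04045 → ((0.1608+0.055)/1.055)^2.4 ≈ 0.02217
  L2 = 0.2126×0.08022 + 0.7152×0.94731 + 0.0722×0.02217 ≈ 0.69617
Lighter = 0.69617, Darker = 0.04096
Ratio = (L_lighter + 0.05) / (L_darker + 0.05)
Ratio = (0.69617 + 0.05) / (0.04096 + 0.05) = 0.74617 / 0.09096 ≈ 8.2035
Ratio ≈ 8.20:1


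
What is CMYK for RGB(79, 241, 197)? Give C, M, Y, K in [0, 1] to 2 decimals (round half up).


R'=79/255≈0.3098, G'=241/255≈0.9451, B'=197/255≈0.7725
K = 1 - max(R',G',B') = 1 - 241/255 = 14/255 = 0.05490… → 0.05
(1-R'-K)/(1-K) simplifies to (max-R)/max with max = 241:
C = (241-79)/241 = 162/241 = 0.67219… → 0.67
M = (241-241)/241 = 0/241 = 0 → 0.00
Y = (241-197)/241 = 44/241 = 0.18257… → 0.18
= CMYK(0.67, 0.00, 0.18, 0.05)


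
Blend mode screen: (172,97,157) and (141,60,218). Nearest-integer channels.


Screen: C = 255 - (255-A)×(255-B)/255, rounded to nearest integer
R: 255 - (255-172)×(255-141)/255 = 255 - 9462/255 ≈ 255 - 37.106 = 217.894 → 218
G: 255 - (255-97)×(255-60)/255 = 255 - 30810/255 ≈ 255 - 120.824 = 134.176 → 134
B: 255 - (255-157)×(255-218)/255 = 255 - 3626/255 ≈ 255 - 14.220 = 240.780 → 241
= RGB(218, 134, 241)


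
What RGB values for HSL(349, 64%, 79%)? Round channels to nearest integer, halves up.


H=349°, S=0.64, L=0.79
C = (1-|2L-1|)×S = (1-|0.58|)×0.64 = 0.2688
H' = H/60 = 349/60 ≈ 5.8167; X = C×(1-|H' mod 2 - 1|) = 0.04928
m = L - C/2 = 0.79 - 0.1344 = 0.6556
Sector ⌊H'⌋ = 5 → (R',G',B') = (0.2688, 0.0, 0.04928)
RGB = ((R'+m)×255, (G'+m)×255, (B'+m)×255) = (235.722, 167.178, 179.7444)
Round half up → RGB(236, 167, 180)


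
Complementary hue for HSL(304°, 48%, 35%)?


Complement = opposite side of color wheel = hue + 180°
H' = (304 + 180) mod 360 = 124°
S and L unchanged.
= HSL(124°, 48%, 35%)


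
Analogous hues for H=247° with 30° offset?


Base hue: 247°
Left analog: (247 - 30) mod 360 = 217°
Right analog: (247 + 30) mod 360 = 277°
Analogous hues = 217° and 277°


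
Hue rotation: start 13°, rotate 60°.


New hue = (H + rotation) mod 360
New hue = (13 + 60) mod 360
= 73 mod 360
= 73°


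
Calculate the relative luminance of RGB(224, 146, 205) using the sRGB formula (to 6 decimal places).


Linearize each channel (sRGB transfer function): c = v/255; c_lin = c/12.92 if c ≤ 0.04045, else ((c+0.055)/1.055)^2.4
  R: 224/255 ≈ 0.878431 > 0.04045 → ((0.878431+0.055)/1.055)^2.4 ≈ 0.745404
  G: 146/255 ≈ 0.572549 > 0.04045 → ((0.572549+0.055)/1.055)^2.4 ≈ 0.287441
  B: 205/255 ≈ 0.803922 > 0.04045 → ((0.803922+0.055)/1.055)^2.4 ≈ 0.610496
R_lin = 0.745404, G_lin = 0.287441, B_lin = 0.610496
L = 0.2126×R + 0.7152×G + 0.0722×B
L = 0.2126×0.745404 + 0.7152×0.287441 + 0.0722×0.610496
L ≈ 0.408128


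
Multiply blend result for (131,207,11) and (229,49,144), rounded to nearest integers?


Multiply: C = A×B/255, rounded to nearest integer
R: 131×229/255 = 29999/255 ≈ 117.643 → 118
G: 207×49/255 = 10143/255 ≈ 39.776 → 40
B: 11×144/255 = 1584/255 ≈ 6.212 → 6
= RGB(118, 40, 6)


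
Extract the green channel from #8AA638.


Color: #8AA638
R = 8A = 138
G = A6 = 166
B = 38 = 56
Green = 166


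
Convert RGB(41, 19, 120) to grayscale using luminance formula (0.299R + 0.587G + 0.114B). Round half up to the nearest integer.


Gray = 0.299×R + 0.587×G + 0.114×B
Gray = 0.299×41 + 0.587×19 + 0.114×120
Gray = 12.259 + 11.153 + 13.680
Gray = 37.092 → round half up → 37
Gray = 37


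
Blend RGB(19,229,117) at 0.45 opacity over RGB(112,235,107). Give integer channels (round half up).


C = α×F + (1-α)×B, with 1-α = 0.55
R: 0.45×19 + 0.55×112 = 8.55 + 61.60 = 70.15 → 70
G: 0.45×229 + 0.55×235 = 103.05 + 129.25 = 232.30 → 232
B: 0.45×117 + 0.55×107 = 52.65 + 58.85 = 111.50 → 112
= RGB(70, 232, 112)


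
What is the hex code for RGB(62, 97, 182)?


R = 62 → 3E (hex)
G = 97 → 61 (hex)
B = 182 → B6 (hex)
Hex = #3E61B6


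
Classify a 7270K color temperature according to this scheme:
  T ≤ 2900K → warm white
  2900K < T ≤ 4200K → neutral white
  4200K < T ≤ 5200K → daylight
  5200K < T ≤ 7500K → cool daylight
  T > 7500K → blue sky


Temperature: 7270K
5200K < 7270K ≤ 7500K → cool daylight
Classification: cool daylight


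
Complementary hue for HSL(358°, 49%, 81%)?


Complement = opposite side of color wheel = hue + 180°
H' = (358 + 180) mod 360 = 178°
S and L unchanged.
= HSL(178°, 49%, 81%)


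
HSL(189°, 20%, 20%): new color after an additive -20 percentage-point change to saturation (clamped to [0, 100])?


Original S = 20%
Adjustment = -20 percentage points
New S = 20 + (-20) = 0
Clamp to [0, 100] → 0
= HSL(189°, 0%, 20%)


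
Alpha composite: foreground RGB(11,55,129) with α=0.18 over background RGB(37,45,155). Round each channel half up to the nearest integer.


C = α×F + (1-α)×B, with 1-α = 0.82
R: 0.18×11 + 0.82×37 = 1.98 + 30.34 = 32.32 → 32
G: 0.18×55 + 0.82×45 = 9.90 + 36.90 = 46.80 → 47
B: 0.18×129 + 0.82×155 = 23.22 + 127.10 = 150.32 → 150
= RGB(32, 47, 150)


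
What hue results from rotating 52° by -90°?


New hue = (H + rotation) mod 360
New hue = (52 -90) mod 360
= -38 mod 360
= 322°


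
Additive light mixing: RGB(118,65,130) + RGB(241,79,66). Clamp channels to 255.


Additive: each channel = min(255, C₁+C₂)
R: 118+241 = 359 → 255
G: 65+79 = 144 → 144
B: 130+66 = 196 → 196
= RGB(255, 144, 196)


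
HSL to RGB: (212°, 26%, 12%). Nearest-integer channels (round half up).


H=212°, S=0.26, L=0.12
C = (1-|2L-1|)×S = (1-|-0.76|)×0.26 = 0.0624
H' = H/60 = 212/60 ≈ 3.5333; X = C×(1-|H' mod 2 - 1|) = 0.02912
m = L - C/2 = 0.12 - 0.0312 = 0.0888
Sector ⌊H'⌋ = 3 → (R',G',B') = (0.0, 0.02912, 0.0624)
RGB = ((R'+m)×255, (G'+m)×255, (B'+m)×255) = (22.644, 30.0696, 38.556)
Round half up → RGB(23, 30, 39)


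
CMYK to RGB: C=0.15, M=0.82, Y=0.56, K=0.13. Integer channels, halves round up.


R = 255 × (1-C) × (1-K) = 255 × 0.85 × 0.87 = 188.5725 → 189
G = 255 × (1-M) × (1-K) = 255 × 0.18 × 0.87 = 39.933 → 40
B = 255 × (1-Y) × (1-K) = 255 × 0.44 × 0.87 = 97.614 → 98
= RGB(189, 40, 98)


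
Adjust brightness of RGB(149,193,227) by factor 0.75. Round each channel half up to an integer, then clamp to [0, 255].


Multiply each channel by 0.75, round half up, clamp to [0, 255]
R: 149×0.75 = 111.75 → round → 112
G: 193×0.75 = 144.75 → round → 145
B: 227×0.75 = 170.25 → round → 170
= RGB(112, 145, 170)


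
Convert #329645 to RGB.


32 → 50 (R)
96 → 150 (G)
45 → 69 (B)
= RGB(50, 150, 69)


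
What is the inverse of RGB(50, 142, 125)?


Invert: (255-R, 255-G, 255-B)
R: 255-50 = 205
G: 255-142 = 113
B: 255-125 = 130
= RGB(205, 113, 130)


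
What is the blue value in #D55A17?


Color: #D55A17
R = D5 = 213
G = 5A = 90
B = 17 = 23
Blue = 23


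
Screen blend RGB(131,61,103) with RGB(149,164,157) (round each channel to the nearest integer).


Screen: C = 255 - (255-A)×(255-B)/255, rounded to nearest integer
R: 255 - (255-131)×(255-149)/255 = 255 - 13144/255 ≈ 255 - 51.545 = 203.455 → 203
G: 255 - (255-61)×(255-164)/255 = 255 - 17654/255 ≈ 255 - 69.231 = 185.769 → 186
B: 255 - (255-103)×(255-157)/255 = 255 - 14896/255 ≈ 255 - 58.416 = 196.584 → 197
= RGB(203, 186, 197)


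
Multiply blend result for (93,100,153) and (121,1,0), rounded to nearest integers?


Multiply: C = A×B/255, rounded to nearest integer
R: 93×121/255 = 11253/255 ≈ 44.129 → 44
G: 100×1/255 = 100/255 ≈ 0.392 → 0
B: 153×0/255 = 0/255 ≈ 0.000 → 0
= RGB(44, 0, 0)


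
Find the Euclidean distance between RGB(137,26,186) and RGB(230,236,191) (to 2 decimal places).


d = √[(R₁-R₂)² + (G₁-G₂)² + (B₁-B₂)²]
d = √[(137-230)² + (26-236)² + (186-191)²]
d = √[8649 + 44100 + 25]
d = √52774
d ≈ 229.73


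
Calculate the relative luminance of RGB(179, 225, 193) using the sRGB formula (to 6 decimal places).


Linearize each channel (sRGB transfer function): c = v/255; c_lin = c/12.92 if c ≤ 0.04045, else ((c+0.055)/1.055)^2.4
  R: 179/255 ≈ 0.701961 > 0.04045 → ((0.701961+0.055)/1.055)^2.4 ≈ 0.450786
  G: 225/255 ≈ 0.882353 > 0.04045 → ((0.882353+0.055)/1.055)^2.4 ≈ 0.752942
  B: 193/255 ≈ 0.756863 > 0.04045 → ((0.756863+0.055)/1.055)^2.4 ≈ 0.533276
R_lin = 0.450786, G_lin = 0.752942, B_lin = 0.533276
L = 0.2126×R + 0.7152×G + 0.0722×B
L = 0.2126×0.450786 + 0.7152×0.752942 + 0.0722×0.533276
L ≈ 0.672844


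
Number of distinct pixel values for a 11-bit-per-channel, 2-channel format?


Total bits = 11 bits/channel × 2 channels = 22 bits
Distinct pixel values = 2^22
= 4,194,304 pixel values


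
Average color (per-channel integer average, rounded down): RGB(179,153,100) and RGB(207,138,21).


Midpoint: each channel = ⌊(C₁+C₂)/2⌋
R: ⌊(179+207)/2⌋ = 193
G: ⌊(153+138)/2⌋ = 145
B: ⌊(100+21)/2⌋ = 60
= RGB(193, 145, 60)
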